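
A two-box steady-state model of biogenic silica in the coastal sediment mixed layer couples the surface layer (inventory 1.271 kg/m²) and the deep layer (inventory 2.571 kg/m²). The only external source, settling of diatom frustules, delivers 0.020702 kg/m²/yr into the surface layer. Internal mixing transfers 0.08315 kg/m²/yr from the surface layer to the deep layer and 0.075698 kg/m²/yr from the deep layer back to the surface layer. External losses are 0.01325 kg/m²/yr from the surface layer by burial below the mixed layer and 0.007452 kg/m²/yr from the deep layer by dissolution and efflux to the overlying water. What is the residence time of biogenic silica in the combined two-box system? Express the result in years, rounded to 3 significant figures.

186 yr

Treat the two boxes together as one reservoir: the mixing fluxes between them are internal recycling, so τ = ΣM / Σ(external losses).
M_total = 1.271 + 2.571 = 3.8420 kg/m².
ΣF_external_out = 0.01325 + 0.007452 = 0.020702 kg/m²/yr.
τ = M_total / ΣF_ext = 3.8420 / 0.020702 = 185.6 yr.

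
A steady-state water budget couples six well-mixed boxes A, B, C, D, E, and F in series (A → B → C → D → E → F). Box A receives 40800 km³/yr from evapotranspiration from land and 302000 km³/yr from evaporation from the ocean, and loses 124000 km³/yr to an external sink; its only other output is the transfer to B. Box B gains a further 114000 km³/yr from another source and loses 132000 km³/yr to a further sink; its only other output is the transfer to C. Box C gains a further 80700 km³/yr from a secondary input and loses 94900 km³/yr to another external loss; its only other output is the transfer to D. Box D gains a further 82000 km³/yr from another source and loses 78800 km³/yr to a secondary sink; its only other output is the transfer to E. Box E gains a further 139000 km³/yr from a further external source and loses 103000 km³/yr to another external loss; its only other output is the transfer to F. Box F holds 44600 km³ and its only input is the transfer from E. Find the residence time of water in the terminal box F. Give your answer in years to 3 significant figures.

Box A: F(A→B) = (40800 + 302000) − 124000 = 218800 km³/yr.
Box B: F(B→C) = (218800 + 114000) − 132000 = 200800 km³/yr.
Box C: F(C→D) = (200800 + 80700) − 94900 = 186600 km³/yr.
Box D: F(D→E) = (186600 + 82000) − 78800 = 189800 km³/yr.
Box E: F(E→F) = (189800 + 139000) − 103000 = 225800 km³/yr.
Box F throughput = its input = 225800 km³/yr; τ = 44600 / 225800 = 0.1975 yr.

0.198 yr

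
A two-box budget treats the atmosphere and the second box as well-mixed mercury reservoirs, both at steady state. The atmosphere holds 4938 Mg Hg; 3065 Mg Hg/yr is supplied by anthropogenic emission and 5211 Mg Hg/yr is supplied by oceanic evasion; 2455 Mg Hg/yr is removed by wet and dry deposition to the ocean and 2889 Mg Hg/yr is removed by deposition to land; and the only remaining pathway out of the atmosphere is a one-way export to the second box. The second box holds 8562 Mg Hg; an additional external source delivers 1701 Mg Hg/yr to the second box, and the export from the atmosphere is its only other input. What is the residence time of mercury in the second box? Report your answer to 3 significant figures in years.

Balance the atmosphere: ΣF_in = 3065 + 5211 = 8276.0 Mg Hg/yr.
Export to the second box = ΣF_in − (2455 + 2889) = 2932.0 Mg Hg/yr.
Total input to the second box = 2932.0 + 1701 = 4633.0 Mg Hg/yr; at steady state this equals its total output.
τ = M / F = 8562 / 4633.0 = 1.848 yr.

1.85 yr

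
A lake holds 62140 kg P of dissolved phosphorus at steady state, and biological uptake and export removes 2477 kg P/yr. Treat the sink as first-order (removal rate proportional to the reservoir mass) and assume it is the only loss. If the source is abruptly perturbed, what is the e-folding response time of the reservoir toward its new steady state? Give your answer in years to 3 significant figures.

For a linear reservoir the response time equals the residence time τ = M/F.
τ = 62140 / 2477 = 25.09 yr.

25.1 yr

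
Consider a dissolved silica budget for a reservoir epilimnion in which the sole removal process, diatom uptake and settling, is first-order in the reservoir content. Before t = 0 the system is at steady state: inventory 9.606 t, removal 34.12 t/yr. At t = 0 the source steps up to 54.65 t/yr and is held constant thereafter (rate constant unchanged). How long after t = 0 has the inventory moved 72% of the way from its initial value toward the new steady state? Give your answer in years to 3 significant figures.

0.358 yr

τ = M₀/F₀ = 9.606/34.12 = 0.2815 yr.
The remaining gap fraction is e^(−t/τ); 72% covered ⇒ e^(−t/τ) = 0.280.
t = −τ ln(0.280) = 0.2815 × 1.273 = 0.3584 yr.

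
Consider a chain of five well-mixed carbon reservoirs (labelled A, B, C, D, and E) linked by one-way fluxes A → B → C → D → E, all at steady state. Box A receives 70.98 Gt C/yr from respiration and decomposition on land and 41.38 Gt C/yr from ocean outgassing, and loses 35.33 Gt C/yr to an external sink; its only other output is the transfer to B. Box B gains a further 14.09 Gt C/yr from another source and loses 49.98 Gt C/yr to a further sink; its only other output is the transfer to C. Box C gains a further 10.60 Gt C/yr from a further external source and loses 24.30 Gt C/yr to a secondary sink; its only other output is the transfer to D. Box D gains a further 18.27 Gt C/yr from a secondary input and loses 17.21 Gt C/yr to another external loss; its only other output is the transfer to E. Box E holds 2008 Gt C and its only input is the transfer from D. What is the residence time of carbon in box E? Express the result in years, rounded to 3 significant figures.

70.5 yr

Box A: F(A→B) = (70.98 + 41.38) − 35.33 = 77.030 Gt C/yr.
Box B: F(B→C) = (77.030 + 14.09) − 49.98 = 41.140 Gt C/yr.
Box C: F(C→D) = (41.140 + 10.60) − 24.30 = 27.440 Gt C/yr.
Box D: F(D→E) = (27.440 + 18.27) − 17.21 = 28.500 Gt C/yr.
Box E throughput = its input = 28.500 Gt C/yr; τ = 2008 / 28.500 = 70.46 yr.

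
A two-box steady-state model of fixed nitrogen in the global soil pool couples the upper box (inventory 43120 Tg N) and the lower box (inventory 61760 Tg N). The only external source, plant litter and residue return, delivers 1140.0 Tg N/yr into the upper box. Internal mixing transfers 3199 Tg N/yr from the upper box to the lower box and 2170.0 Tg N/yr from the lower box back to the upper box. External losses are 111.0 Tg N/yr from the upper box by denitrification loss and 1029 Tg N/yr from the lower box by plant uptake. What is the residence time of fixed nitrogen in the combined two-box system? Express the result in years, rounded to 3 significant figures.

Residence time in the combined system uses the total inventory and the total *external* removal — internal exchanges between the two boxes cancel.
M_total = 43120 + 61760 = 104880 Tg N.
ΣF_external_out = 111.0 + 1029 = 1140.0 Tg N/yr.
τ = M_total / ΣF_ext = 104880 / 1140.0 = 92.00 yr.

92.0 yr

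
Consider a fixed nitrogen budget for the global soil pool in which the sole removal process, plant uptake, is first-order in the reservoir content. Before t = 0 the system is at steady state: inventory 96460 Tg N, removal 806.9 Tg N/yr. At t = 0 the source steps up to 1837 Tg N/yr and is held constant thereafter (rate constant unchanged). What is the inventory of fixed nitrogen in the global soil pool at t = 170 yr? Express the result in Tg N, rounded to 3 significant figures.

190000 Tg N

The sink rate constant is k = F₀/M₀ = 806.9/96460 = 0.008365 yr⁻¹.
Solving dM/dt = F₁ − kM with M(0) = M₀ gives M(t) = F₁/k + (M₀ − F₁/k)·e^(−kt).
F₁/k = 1837/0.008365 = 219600 Tg N; kt = 0.008365 × 170 = 1.422, e^(−kt) = 0.2412.
M(170) = 219600 + (96460 − 219600) × 0.2412 = 219600 − 29700 = 189900 Tg N.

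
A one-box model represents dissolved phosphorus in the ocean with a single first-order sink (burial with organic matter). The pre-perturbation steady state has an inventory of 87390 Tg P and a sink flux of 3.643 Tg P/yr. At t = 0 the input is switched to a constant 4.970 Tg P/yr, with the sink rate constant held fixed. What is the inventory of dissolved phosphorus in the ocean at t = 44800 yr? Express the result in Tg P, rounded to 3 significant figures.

The sink rate constant is k = F₀/M₀ = 3.643/87390 = 4.169×10^-5 yr⁻¹.
Solving dM/dt = F₁ − kM with M(0) = M₀ gives M(t) = F₁/k + (M₀ − F₁/k)·e^(−kt).
F₁/k = 4.970/4.169×10^-5 = 119220 Tg P; kt = 4.169×10^-5 × 44800 = 1.868, e^(−kt) = 0.1545.
M(44800) = 119220 + (87390 − 119220) × 0.1545 = 119220 − 4918 = 114300 Tg P.

114000 Tg P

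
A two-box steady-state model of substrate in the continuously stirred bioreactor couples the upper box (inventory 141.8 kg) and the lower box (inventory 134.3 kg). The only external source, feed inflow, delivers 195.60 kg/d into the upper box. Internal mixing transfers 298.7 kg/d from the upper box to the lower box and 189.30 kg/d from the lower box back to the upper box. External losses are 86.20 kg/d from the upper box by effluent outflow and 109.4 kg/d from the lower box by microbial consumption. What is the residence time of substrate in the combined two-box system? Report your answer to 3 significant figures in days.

1.41 d

Treat the two boxes together as one reservoir: the mixing fluxes between them are internal recycling, so τ = ΣM / Σ(external losses).
M_total = 141.8 + 134.3 = 276.10 kg.
ΣF_external_out = 86.20 + 109.4 = 195.60 kg/d.
τ = M_total / ΣF_ext = 276.10 / 195.60 = 1.412 d.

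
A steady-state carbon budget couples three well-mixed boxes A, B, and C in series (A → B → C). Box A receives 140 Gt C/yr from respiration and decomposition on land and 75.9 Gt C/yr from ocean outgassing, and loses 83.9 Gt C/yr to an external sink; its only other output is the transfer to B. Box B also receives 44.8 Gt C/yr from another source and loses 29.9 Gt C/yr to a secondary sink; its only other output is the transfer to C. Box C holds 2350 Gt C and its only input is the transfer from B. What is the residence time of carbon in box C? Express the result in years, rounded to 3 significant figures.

16.0 yr

Box A: F(A→B) = (140 + 75.9) − 83.9 = 132.00 Gt C/yr.
Box B: F(B→C) = (132.00 + 44.8) − 29.9 = 146.90 Gt C/yr.
Box C throughput = its input = 146.90 Gt C/yr; τ = 2350 / 146.90 = 16.00 yr.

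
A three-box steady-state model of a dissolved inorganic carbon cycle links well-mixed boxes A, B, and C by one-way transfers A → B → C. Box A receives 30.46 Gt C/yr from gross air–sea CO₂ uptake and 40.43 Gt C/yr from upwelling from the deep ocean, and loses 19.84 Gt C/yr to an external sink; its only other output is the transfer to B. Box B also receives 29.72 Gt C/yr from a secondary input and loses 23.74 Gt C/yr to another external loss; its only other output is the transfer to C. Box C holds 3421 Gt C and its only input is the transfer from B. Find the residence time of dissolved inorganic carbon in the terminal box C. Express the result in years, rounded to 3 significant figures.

60.0 yr

Box A: F(A→B) = (30.46 + 40.43) − 19.84 = 51.050 Gt C/yr.
Box B: F(B→C) = (51.050 + 29.72) − 23.74 = 57.030 Gt C/yr.
Box C throughput = its input = 57.030 Gt C/yr; τ = 3421 / 57.030 = 59.99 yr.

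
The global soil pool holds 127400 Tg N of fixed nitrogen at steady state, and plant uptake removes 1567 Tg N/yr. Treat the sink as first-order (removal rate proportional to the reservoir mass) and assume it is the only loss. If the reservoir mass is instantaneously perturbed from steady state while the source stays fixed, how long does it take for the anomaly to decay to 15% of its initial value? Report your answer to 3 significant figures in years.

154 yr

For a linear reservoir the anomaly decays as exp(−t/τ) with τ = M/F = 127400/1567 = 81.30 yr.
exp(−t/τ) = 0.15 ⇒ t = −τ ln(0.15) = 81.30 × 1.897 = 154.2 yr.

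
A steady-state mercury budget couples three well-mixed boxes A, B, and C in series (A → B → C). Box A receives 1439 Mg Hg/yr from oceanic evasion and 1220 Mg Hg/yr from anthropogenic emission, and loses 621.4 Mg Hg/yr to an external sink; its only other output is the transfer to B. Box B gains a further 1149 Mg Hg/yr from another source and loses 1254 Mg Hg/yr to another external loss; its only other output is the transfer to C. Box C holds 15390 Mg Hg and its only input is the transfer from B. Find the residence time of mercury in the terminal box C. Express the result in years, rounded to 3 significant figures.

7.96 yr

Box A: F(A→B) = (1439 + 1220) − 621.4 = 2037.6 Mg Hg/yr.
Box B: F(B→C) = (2037.6 + 1149) − 1254 = 1932.6 Mg Hg/yr.
Box C throughput = its input = 1932.6 Mg Hg/yr; τ = 15390 / 1932.6 = 7.963 yr.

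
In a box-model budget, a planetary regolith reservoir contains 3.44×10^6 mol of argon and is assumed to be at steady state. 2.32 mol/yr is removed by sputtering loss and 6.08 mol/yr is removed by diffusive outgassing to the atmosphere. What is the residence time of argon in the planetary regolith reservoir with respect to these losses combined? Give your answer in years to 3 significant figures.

Total removal = 2.320 + 6.080 = 8.4000 mol/yr.
τ = M / ΣF_out = 3.44×10^6 / 8.4000 = 409500 yr.

410000 yr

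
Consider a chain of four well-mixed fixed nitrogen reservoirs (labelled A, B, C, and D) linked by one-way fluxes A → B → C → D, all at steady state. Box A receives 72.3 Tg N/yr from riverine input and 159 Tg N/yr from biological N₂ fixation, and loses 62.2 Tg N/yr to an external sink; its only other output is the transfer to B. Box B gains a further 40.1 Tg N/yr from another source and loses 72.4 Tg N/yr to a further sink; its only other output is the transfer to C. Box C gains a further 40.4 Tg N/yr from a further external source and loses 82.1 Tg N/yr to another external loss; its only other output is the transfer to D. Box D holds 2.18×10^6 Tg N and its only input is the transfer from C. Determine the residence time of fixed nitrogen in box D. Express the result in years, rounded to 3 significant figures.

22900 yr

Box A: F(A→B) = (72.3 + 159) − 62.2 = 169.10 Tg N/yr.
Box B: F(B→C) = (169.10 + 40.1) − 72.4 = 136.80 Tg N/yr.
Box C: F(C→D) = (136.80 + 40.4) − 82.1 = 95.100 Tg N/yr.
Box D throughput = its input = 95.100 Tg N/yr; τ = 2.18×10^6 / 95.100 = 22920 yr.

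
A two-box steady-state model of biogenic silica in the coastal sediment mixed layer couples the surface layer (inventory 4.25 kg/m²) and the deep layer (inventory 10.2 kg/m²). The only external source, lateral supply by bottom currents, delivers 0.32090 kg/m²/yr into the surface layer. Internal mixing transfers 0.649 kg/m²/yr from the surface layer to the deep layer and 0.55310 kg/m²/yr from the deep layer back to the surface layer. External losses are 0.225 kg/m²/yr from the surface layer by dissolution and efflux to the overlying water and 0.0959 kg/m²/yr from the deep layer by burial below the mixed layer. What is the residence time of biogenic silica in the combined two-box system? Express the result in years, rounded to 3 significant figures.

45.0 yr

Residence time in the combined system uses the total inventory and the total *external* removal — internal exchanges between the two boxes cancel.
M_total = 4.25 + 10.2 = 14.450 kg/m².
ΣF_external_out = 0.225 + 0.0959 = 0.32090 kg/m²/yr.
τ = M_total / ΣF_ext = 14.450 / 0.32090 = 45.03 yr.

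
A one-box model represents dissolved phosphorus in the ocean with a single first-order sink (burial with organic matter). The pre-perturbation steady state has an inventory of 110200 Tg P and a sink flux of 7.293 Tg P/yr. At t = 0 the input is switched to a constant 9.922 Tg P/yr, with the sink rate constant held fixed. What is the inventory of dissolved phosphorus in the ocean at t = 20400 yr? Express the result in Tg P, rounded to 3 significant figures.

Residence time τ = M₀/F₀ = 15110 yr. The eventual steady state is M_∞ = M₀·(F₁/F₀) = 110200 × 9.922/7.293 = 149930 Tg P.
The anomaly ΔM(t) = M(t) − M_∞ decays as ΔM₀·e^(−t/τ) with ΔM₀ = 110200 − 149930 = −39730 Tg P.
At t = 20400 yr, e^(−t/τ) = e^(−1.350) = 0.2592, so ΔM = −10300 Tg P and M = 149930 − 10300 = 139630 Tg P.

140000 Tg P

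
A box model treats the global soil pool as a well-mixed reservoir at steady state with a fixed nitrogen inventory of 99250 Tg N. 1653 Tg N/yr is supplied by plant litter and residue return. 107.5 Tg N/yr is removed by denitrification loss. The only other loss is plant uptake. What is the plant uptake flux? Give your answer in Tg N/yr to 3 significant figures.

1550 Tg N/yr

At steady state ΣF_in = ΣF_out.
ΣF_in = 1653.0 Tg N/yr.
Plant uptake flux = ΣF_in − (107.5) = 1653.0 − 107.5 = 1546 Tg N/yr.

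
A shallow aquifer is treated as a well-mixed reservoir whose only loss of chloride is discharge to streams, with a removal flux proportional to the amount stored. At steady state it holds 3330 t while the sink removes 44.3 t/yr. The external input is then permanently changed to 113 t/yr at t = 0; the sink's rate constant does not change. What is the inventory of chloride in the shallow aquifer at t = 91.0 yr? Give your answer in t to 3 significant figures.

6960 t

τ = M₀/F₀ = 3330/44.3 = 75.17 yr; rate constant k = 1/τ.
New steady state M_∞ = F₁/k = F₁·τ = 113 × 75.17 = 8494.1 t.
M(t) = M_∞ + (M₀ − M_∞)·e^(−t/τ); t/τ = 91.0/75.17 = 1.211, so e^(−t/τ) = 0.2980.
M(t) = 8494.1 − 5164 × 0.2980 = 6955.1 t.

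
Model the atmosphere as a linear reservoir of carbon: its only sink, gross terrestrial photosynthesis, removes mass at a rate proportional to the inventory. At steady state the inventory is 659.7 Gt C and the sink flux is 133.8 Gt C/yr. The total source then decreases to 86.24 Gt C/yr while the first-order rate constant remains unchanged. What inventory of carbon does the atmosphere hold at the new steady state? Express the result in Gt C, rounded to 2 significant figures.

430 Gt C

Rate constant k = F/M = 133.8 / 659.7 = 0.2028 yr⁻¹.
At the new steady state, source = k·M_new ⇒ M_new = 86.24 / 0.2028 = 425.2 Gt C.
(Equivalently M_new = M × F_new/F_old = 659.7 × 86.24/133.8.)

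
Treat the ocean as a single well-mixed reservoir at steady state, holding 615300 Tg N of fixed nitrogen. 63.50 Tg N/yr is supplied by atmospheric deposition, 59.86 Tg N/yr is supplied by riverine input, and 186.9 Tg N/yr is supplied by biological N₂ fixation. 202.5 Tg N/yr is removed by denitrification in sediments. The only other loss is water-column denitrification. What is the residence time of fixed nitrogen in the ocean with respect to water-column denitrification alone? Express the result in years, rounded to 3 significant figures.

At steady state ΣF_in = ΣF_out.
ΣF_in = 63.50 + 59.86 + 186.9 = 310.26 Tg N/yr.
Water-column denitrification flux = ΣF_in − (202.5) = 310.26 − 202.5 = 107.8 Tg N/yr.
τ = M / F = 615300 / 107.8 = 5710 yr.

5710 yr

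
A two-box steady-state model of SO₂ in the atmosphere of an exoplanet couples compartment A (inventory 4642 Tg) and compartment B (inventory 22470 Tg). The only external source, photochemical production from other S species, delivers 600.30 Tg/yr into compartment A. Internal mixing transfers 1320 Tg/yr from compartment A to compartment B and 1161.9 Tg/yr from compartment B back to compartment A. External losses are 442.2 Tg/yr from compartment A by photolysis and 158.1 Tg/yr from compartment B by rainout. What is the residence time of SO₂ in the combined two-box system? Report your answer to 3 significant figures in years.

Residence time in the combined system uses the total inventory and the total *external* removal — internal exchanges between the two boxes cancel.
M_total = 4642 + 22470 = 27112 Tg.
ΣF_external_out = 442.2 + 158.1 = 600.30 Tg/yr.
τ = M_total / ΣF_ext = 27112 / 600.30 = 45.16 yr.

45.2 yr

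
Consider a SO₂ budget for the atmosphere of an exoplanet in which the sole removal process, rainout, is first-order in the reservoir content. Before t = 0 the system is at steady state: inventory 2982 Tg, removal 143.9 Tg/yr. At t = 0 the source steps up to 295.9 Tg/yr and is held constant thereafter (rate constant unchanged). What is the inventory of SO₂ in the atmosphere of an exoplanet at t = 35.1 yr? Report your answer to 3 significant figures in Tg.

5550 Tg

Residence time τ = M₀/F₀ = 20.72 yr. The eventual steady state is M_∞ = M₀·(F₁/F₀) = 2982 × 295.9/143.9 = 6131.9 Tg.
The anomaly ΔM(t) = M(t) − M_∞ decays as ΔM₀·e^(−t/τ) with ΔM₀ = 2982 − 6131.9 = −3150 Tg.
At t = 35.1 yr, e^(−t/τ) = e^(−1.694) = 0.1838, so ΔM = −579.0 Tg and M = 6131.9 − 579.0 = 5552.8 Tg.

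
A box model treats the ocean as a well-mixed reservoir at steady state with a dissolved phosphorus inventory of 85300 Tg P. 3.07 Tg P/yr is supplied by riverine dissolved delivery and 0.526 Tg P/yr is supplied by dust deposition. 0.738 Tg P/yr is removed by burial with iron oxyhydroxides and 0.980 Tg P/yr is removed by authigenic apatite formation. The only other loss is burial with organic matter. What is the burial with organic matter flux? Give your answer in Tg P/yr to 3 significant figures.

At steady state ΣF_in = ΣF_out.
ΣF_in = 3.07 + 0.526 = 3.5960 Tg P/yr.
Burial with organic matter flux = ΣF_in − (0.738 + 0.980) = 3.5960 − 1.718 = 1.878 Tg P/yr.

1.88 Tg P/yr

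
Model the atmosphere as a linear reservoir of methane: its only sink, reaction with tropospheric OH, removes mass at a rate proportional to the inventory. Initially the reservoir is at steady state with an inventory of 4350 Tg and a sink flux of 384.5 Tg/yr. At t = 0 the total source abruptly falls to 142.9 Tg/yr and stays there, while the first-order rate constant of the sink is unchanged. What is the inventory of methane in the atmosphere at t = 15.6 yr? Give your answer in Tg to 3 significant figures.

τ = M₀/F₀ = 4350/384.5 = 11.31 yr; rate constant k = 1/τ.
New steady state M_∞ = F₁/k = F₁·τ = 142.9 × 11.31 = 1616.7 Tg.
M(t) = M_∞ + (M₀ − M_∞)·e^(−t/τ); t/τ = 15.6/11.31 = 1.379, so e^(−t/τ) = 0.2519.
M(t) = 1616.7 + 2733 × 0.2519 = 2305.1 Tg.

2310 Tg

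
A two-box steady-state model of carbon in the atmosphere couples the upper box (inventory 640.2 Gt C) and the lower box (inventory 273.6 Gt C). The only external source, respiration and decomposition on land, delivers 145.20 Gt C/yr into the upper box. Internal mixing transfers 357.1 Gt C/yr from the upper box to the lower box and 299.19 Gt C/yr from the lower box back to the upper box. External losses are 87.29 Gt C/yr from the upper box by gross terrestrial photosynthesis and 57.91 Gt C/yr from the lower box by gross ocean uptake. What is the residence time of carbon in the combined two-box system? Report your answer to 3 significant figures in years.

For the system as a whole, the A↔B exchange is internal and contributes nothing to the throughput; only the external sinks remove mass.
M_total = 640.2 + 273.6 = 913.80 Gt C.
ΣF_external_out = 87.29 + 57.91 = 145.20 Gt C/yr.
τ = M_total / ΣF_ext = 913.80 / 145.20 = 6.293 yr.

6.29 yr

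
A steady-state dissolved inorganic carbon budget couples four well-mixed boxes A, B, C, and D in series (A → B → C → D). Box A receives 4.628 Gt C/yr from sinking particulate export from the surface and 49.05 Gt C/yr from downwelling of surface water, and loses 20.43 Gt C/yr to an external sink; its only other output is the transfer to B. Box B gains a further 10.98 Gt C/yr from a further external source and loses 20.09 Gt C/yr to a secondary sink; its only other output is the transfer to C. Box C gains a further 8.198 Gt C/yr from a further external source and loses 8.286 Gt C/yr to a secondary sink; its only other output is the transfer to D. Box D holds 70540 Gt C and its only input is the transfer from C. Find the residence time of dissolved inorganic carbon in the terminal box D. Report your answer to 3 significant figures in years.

2930 yr

Box A: F(A→B) = (4.628 + 49.05) − 20.43 = 33.248 Gt C/yr.
Box B: F(B→C) = (33.248 + 10.98) − 20.09 = 24.138 Gt C/yr.
Box C: F(C→D) = (24.138 + 8.198) − 8.286 = 24.050 Gt C/yr.
Box D throughput = its input = 24.050 Gt C/yr; τ = 70540 / 24.050 = 2933 yr.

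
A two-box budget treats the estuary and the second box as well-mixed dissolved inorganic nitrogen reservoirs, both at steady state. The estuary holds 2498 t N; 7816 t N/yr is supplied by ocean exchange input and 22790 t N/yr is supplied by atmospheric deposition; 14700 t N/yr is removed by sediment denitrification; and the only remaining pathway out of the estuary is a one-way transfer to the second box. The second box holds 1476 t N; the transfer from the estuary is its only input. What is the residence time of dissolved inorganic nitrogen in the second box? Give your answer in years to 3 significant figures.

Balance the estuary: ΣF_in = 7816 + 22790 = 30606 t N/yr.
Transfer to the second box = ΣF_in − (14700) = 15906 t N/yr.
At steady state the output of the second box equals its input, 15906 t N/yr.
τ = M / F = 1476 / 15906 = 0.09280 yr.

0.0928 yr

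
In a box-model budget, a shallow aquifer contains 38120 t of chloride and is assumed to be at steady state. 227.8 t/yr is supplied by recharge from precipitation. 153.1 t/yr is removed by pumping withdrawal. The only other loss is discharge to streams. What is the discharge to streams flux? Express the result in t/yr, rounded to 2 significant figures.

At steady state ΣF_in = ΣF_out.
ΣF_in = 227.80 t/yr.
Discharge to streams flux = ΣF_in − (153.1) = 227.80 − 153.1 = 74.70 t/yr.

75 t/yr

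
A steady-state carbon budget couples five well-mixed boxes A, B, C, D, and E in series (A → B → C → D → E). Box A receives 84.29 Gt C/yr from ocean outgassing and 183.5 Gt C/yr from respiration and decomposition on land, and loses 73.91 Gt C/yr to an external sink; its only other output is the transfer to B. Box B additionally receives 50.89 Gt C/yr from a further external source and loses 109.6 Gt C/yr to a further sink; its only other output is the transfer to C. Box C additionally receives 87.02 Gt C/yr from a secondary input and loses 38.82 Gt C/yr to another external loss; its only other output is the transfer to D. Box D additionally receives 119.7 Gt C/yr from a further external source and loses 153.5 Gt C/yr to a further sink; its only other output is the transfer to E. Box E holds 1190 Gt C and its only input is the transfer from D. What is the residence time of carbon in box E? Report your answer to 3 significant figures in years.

7.96 yr

Box A: F(A→B) = (84.29 + 183.5) − 73.91 = 193.88 Gt C/yr.
Box B: F(B→C) = (193.88 + 50.89) − 109.6 = 135.17 Gt C/yr.
Box C: F(C→D) = (135.17 + 87.02) − 38.82 = 183.37 Gt C/yr.
Box D: F(D→E) = (183.37 + 119.7) − 153.5 = 149.57 Gt C/yr.
Box E throughput = its input = 149.57 Gt C/yr; τ = 1190 / 149.57 = 7.956 yr.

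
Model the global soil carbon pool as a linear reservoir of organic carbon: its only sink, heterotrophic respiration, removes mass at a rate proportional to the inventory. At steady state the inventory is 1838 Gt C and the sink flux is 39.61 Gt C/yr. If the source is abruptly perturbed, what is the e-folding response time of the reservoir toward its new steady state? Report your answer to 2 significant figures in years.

46 yr

For a linear reservoir the response time equals the residence time τ = M/F.
τ = 1838 / 39.61 = 46.40 yr.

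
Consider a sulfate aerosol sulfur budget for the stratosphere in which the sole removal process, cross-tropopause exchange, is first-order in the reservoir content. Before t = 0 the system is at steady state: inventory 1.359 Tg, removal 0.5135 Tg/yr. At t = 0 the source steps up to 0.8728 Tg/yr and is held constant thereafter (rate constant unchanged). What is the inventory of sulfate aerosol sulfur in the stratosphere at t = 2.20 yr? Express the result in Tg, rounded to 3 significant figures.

1.90 Tg

Residence time τ = M₀/F₀ = 2.647 yr. The eventual steady state is M_∞ = M₀·(F₁/F₀) = 1.359 × 0.8728/0.5135 = 2.3099 Tg.
The anomaly ΔM(t) = M(t) − M_∞ decays as ΔM₀·e^(−t/τ) with ΔM₀ = 1.359 − 2.3099 = −0.9509 Tg.
At t = 2.20 yr, e^(−t/τ) = e^(−0.8313) = 0.4355, so ΔM = −0.4141 Tg and M = 2.3099 − 0.4141 = 1.8958 Tg.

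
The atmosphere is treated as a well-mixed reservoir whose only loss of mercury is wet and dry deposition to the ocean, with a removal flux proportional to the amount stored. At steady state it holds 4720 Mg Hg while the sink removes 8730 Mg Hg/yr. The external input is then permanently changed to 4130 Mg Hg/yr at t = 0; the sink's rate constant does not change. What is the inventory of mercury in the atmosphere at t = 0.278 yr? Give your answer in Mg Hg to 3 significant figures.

The sink rate constant is k = F₀/M₀ = 8730/4720 = 1.850 yr⁻¹.
Solving dM/dt = F₁ − kM with M(0) = M₀ gives M(t) = F₁/k + (M₀ − F₁/k)·e^(−kt).
F₁/k = 4130/1.850 = 2232.9 Mg Hg; kt = 1.850 × 0.278 = 0.5142, e^(−kt) = 0.5980.
M(0.278) = 2232.9 + (4720 − 2232.9) × 0.5980 = 2232.9 + 1487 = 3720.2 Mg Hg.

3720 Mg Hg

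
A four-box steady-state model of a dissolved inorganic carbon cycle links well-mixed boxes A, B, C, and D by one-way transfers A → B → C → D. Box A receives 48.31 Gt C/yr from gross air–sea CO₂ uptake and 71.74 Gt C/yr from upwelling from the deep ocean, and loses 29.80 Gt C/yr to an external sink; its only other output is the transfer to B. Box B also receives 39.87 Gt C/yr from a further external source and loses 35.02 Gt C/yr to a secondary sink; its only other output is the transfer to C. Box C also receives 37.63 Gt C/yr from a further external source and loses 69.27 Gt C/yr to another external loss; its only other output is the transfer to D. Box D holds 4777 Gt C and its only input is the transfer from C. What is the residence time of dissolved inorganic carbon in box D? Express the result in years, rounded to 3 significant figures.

75.3 yr

Box A: F(A→B) = (48.31 + 71.74) − 29.80 = 90.250 Gt C/yr.
Box B: F(B→C) = (90.250 + 39.87) − 35.02 = 95.100 Gt C/yr.
Box C: F(C→D) = (95.100 + 37.63) − 69.27 = 63.460 Gt C/yr.
Box D throughput = its input = 63.460 Gt C/yr; τ = 4777 / 63.460 = 75.28 yr.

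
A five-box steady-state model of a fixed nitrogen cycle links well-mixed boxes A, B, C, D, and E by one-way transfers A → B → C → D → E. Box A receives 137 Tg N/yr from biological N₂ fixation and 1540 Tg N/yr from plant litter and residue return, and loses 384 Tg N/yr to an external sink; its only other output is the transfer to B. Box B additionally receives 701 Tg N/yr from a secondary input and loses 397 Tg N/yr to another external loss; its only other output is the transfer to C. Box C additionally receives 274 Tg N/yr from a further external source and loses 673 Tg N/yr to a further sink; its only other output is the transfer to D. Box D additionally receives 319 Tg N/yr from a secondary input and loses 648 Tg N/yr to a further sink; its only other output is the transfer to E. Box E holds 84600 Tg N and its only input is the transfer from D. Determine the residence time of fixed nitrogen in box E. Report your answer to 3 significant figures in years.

Box A: F(A→B) = (137 + 1540) − 384 = 1293.0 Tg N/yr.
Box B: F(B→C) = (1293.0 + 701) − 397 = 1597.0 Tg N/yr.
Box C: F(C→D) = (1597.0 + 274) − 673 = 1198.0 Tg N/yr.
Box D: F(D→E) = (1198.0 + 319) − 648 = 869.00 Tg N/yr.
Box E throughput = its input = 869.00 Tg N/yr; τ = 84600 / 869.00 = 97.35 yr.

97.4 yr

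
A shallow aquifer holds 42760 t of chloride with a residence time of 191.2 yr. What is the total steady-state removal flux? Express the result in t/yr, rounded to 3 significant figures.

224 t/yr

F = M / τ = 42760 / 191.2 = 223.6 t/yr.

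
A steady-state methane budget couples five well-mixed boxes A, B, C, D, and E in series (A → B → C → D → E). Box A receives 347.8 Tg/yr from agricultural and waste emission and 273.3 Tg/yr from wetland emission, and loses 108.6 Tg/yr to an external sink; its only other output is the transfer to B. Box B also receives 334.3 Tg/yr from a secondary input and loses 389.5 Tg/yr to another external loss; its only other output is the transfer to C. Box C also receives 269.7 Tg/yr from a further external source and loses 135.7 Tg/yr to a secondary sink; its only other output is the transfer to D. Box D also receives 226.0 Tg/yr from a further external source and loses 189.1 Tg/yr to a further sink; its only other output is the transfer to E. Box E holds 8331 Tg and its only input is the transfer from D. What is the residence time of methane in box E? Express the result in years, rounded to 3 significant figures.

13.3 yr

Box A: F(A→B) = (347.8 + 273.3) − 108.6 = 512.50 Tg/yr.
Box B: F(B→C) = (512.50 + 334.3) − 389.5 = 457.30 Tg/yr.
Box C: F(C→D) = (457.30 + 269.7) − 135.7 = 591.30 Tg/yr.
Box D: F(D→E) = (591.30 + 226.0) − 189.1 = 628.20 Tg/yr.
Box E throughput = its input = 628.20 Tg/yr; τ = 8331 / 628.20 = 13.26 yr.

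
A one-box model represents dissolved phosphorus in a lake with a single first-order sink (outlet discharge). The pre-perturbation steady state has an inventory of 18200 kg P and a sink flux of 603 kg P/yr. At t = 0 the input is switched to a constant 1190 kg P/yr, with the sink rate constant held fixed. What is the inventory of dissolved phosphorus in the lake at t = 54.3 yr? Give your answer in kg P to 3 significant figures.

33000 kg P

Residence time τ = M₀/F₀ = 30.18 yr. The eventual steady state is M_∞ = M₀·(F₁/F₀) = 18200 × 1190/603 = 35917 kg P.
The anomaly ΔM(t) = M(t) − M_∞ decays as ΔM₀·e^(−t/τ) with ΔM₀ = 18200 − 35917 = −17720 kg P.
At t = 54.3 yr, e^(−t/τ) = e^(−1.799) = 0.1655, so ΔM = −2931 kg P and M = 35917 − 2931 = 32986 kg P.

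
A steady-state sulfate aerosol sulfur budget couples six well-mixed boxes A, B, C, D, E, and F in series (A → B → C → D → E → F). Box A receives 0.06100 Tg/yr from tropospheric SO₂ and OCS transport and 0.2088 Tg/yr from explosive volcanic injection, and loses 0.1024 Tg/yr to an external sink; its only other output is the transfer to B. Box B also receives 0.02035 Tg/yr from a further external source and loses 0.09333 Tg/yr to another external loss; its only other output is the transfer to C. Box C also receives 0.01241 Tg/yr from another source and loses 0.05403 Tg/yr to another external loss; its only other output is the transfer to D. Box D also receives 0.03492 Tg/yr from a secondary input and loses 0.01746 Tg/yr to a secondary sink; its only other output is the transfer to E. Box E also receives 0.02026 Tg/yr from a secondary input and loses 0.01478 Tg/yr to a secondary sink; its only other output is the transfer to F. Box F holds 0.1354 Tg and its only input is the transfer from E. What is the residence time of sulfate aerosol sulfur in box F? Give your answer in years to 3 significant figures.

Box A: F(A→B) = (0.06100 + 0.2088) − 0.1024 = 0.16740 Tg/yr.
Box B: F(B→C) = (0.16740 + 0.02035) − 0.09333 = 0.094420 Tg/yr.
Box C: F(C→D) = (0.094420 + 0.01241) − 0.05403 = 0.052800 Tg/yr.
Box D: F(D→E) = (0.052800 + 0.03492) − 0.01746 = 0.070260 Tg/yr.
Box E: F(E→F) = (0.070260 + 0.02026) − 0.01478 = 0.075740 Tg/yr.
Box F throughput = its input = 0.075740 Tg/yr; τ = 0.1354 / 0.075740 = 1.788 yr.

1.79 yr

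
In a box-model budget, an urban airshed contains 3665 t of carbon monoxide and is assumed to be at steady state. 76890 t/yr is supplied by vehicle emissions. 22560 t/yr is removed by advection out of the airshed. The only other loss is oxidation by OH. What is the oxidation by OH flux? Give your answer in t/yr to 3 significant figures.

At steady state ΣF_in = ΣF_out.
ΣF_in = 76890 t/yr.
Oxidation by OH flux = ΣF_in − (22560) = 76890 − 22560 = 54330 t/yr.

54300 t/yr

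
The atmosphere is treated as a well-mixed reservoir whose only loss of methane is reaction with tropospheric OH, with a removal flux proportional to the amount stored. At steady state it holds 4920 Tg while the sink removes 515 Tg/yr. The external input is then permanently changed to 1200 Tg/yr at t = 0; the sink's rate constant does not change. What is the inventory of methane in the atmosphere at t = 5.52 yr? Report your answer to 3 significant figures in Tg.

7790 Tg

τ = M₀/F₀ = 4920/515 = 9.553 yr; rate constant k = 1/τ.
New steady state M_∞ = F₁/k = F₁·τ = 1200 × 9.553 = 11464 Tg.
M(t) = M_∞ + (M₀ − M_∞)·e^(−t/τ); t/τ = 5.52/9.553 = 0.5778, so e^(−t/τ) = 0.5611.
M(t) = 11464 − 6544 × 0.5611 = 7792.0 Tg.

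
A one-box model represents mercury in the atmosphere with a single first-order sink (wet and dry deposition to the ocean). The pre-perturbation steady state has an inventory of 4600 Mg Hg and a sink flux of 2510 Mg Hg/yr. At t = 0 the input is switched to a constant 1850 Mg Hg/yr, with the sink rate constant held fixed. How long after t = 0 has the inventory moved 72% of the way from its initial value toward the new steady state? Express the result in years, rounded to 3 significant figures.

τ = M₀/F₀ = 4600/2510 = 1.833 yr.
The remaining gap fraction is e^(−t/τ); 72% covered ⇒ e^(−t/τ) = 0.280.
t = −τ ln(0.280) = 1.833 × 1.273 = 2.333 yr.

2.33 yr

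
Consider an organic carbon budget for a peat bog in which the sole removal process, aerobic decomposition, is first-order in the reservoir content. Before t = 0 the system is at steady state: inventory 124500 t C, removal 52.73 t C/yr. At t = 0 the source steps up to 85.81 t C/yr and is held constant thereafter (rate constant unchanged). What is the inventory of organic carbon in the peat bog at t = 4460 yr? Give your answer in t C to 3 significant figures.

τ = M₀/F₀ = 124500/52.73 = 2361 yr; rate constant k = 1/τ.
New steady state M_∞ = F₁/k = F₁·τ = 85.81 × 2361 = 202600 t C.
M(t) = M_∞ + (M₀ − M_∞)·e^(−t/τ); t/τ = 4460/2361 = 1.889, so e^(−t/τ) = 0.1512.
M(t) = 202600 − 78100 × 0.1512 = 190790 t C.

191000 t C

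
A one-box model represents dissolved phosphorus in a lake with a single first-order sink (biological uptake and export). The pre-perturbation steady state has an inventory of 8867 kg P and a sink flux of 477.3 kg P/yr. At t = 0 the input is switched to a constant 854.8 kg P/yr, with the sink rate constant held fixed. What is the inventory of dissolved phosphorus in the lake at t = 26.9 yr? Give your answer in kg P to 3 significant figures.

τ = M₀/F₀ = 8867/477.3 = 18.58 yr; rate constant k = 1/τ.
New steady state M_∞ = F₁/k = F₁·τ = 854.8 × 18.58 = 15880 kg P.
M(t) = M_∞ + (M₀ − M_∞)·e^(−t/τ); t/τ = 26.9/18.58 = 1.448, so e^(−t/τ) = 0.2350.
M(t) = 15880 − 7013 × 0.2350 = 14232 kg P.

14200 kg P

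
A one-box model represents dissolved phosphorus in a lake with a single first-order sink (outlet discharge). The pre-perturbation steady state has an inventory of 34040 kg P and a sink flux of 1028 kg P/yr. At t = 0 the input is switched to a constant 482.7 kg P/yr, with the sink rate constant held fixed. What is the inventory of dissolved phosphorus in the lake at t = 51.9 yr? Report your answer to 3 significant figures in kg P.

19800 kg P

τ = M₀/F₀ = 34040/1028 = 33.11 yr; rate constant k = 1/τ.
New steady state M_∞ = F₁/k = F₁·τ = 482.7 × 33.11 = 15984 kg P.
M(t) = M_∞ + (M₀ − M_∞)·e^(−t/τ); t/τ = 51.9/33.11 = 1.567, so e^(−t/τ) = 0.2086.
M(t) = 15984 + 18060 × 0.2086 = 19750 kg P.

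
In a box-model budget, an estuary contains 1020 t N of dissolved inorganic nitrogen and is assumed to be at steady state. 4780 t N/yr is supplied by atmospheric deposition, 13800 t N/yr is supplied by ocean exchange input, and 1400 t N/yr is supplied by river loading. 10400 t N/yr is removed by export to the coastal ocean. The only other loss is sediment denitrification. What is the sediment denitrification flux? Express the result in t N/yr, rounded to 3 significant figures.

9580 t N/yr

At steady state ΣF_in = ΣF_out.
ΣF_in = 4780 + 13800 + 1400 = 19980 t N/yr.
Sediment denitrification flux = ΣF_in − (10400) = 19980 − 10400 = 9580 t N/yr.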